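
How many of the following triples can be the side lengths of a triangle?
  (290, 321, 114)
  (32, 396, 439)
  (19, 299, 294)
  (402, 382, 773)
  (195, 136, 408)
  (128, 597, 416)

(114,290,321): 114+290 > 321 → valid
(32,396,439): 32+396 ≤ 439 → not valid
(19,294,299): 19+294 > 299 → valid
(382,402,773): 382+402 > 773 → valid
(136,195,408): 136+195 ≤ 408 → not valid
(128,416,597): 128+416 ≤ 597 → not valid
3 of the 6 triples form a triangle.

3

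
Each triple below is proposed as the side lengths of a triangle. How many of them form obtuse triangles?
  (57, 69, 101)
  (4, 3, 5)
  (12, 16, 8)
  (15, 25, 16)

(57,69,101): 57²+69² = 8010 < 10201 = 101² → obtuse
(4,3,5): 3²+4² = 25 = 5² → right
(12,16,8): 8²+12² = 208 < 256 = 16² → obtuse
(15,25,16): 15²+16² = 481 < 625 = 25² → obtuse
3 of the 4 are obtuse.

3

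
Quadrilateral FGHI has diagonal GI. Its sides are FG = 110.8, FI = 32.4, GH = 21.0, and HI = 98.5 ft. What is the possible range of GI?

From triangle FGI: |110.8 − 32.4| < GI < 110.8 + 32.4, i.e. 78.4 < GI < 143.2.
From triangle HGI: 77.5 < GI < 119.5.
Both must hold, so GI lies in the intersection.

78.4 < GI < 119.5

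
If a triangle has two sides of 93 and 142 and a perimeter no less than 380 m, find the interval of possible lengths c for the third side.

Triangle inequality alone gives 49 < c < 235.
The perimeter condition gives c ≥ 380 − 93 − 142 = 145.
Intersecting the two: 145 ≤ c < 235.

145 ≤ c < 235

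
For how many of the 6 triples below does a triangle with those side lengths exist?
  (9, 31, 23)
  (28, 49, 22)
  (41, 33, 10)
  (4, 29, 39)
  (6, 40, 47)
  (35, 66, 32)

(9,23,31): 9+23 > 31 → valid
(22,28,49): 22+28 > 49 → valid
(10,33,41): 10+33 > 41 → valid
(4,29,39): 4+29 ≤ 39 → not valid
(6,40,47): 6+40 ≤ 47 → not valid
(32,35,66): 32+35 > 66 → valid
4 of the 6 triples form a triangle.

4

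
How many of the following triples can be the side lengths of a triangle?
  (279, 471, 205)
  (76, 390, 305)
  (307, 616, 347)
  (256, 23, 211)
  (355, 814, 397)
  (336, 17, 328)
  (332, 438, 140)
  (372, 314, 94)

(205,279,471): 205+279 > 471 → valid
(76,305,390): 76+305 ≤ 390 → not valid
(307,347,616): 307+347 > 616 → valid
(23,211,256): 23+211 ≤ 256 → not valid
(355,397,814): 355+397 ≤ 814 → not valid
(17,328,336): 17+328 > 336 → valid
(140,332,438): 140+332 > 438 → valid
(94,314,372): 94+314 > 372 → valid
5 of the 8 triples form a triangle.

5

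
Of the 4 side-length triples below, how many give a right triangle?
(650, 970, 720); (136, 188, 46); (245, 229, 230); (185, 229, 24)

(650,970,720): 650²+720² = 940900 = 970² → right
(136,188,46): 46+136 ≤ 188, not a triangle
(245,229,230): 229²+230² = 105341 > 60025 = 245² → acute
(185,229,24): 24+185 ≤ 229, not a triangle
1 of the 4 is right.

1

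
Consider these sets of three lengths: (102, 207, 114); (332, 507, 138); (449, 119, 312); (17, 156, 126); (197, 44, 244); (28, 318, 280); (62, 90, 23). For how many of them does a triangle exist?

(102,114,207): 102+114 > 207 → valid
(138,332,507): 138+332 ≤ 507 → not valid
(119,312,449): 119+312 ≤ 449 → not valid
(17,126,156): 17+126 ≤ 156 → not valid
(44,197,244): 44+197 ≤ 244 → not valid
(28,280,318): 28+280 ≤ 318 → not valid
(23,62,90): 23+62 ≤ 90 → not valid
1 of the 7 triples forms a triangle.

1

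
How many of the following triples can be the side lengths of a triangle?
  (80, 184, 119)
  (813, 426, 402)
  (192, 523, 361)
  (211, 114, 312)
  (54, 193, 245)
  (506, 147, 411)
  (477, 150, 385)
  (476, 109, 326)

7

(80,119,184): 80+119 > 184 → valid
(402,426,813): 402+426 > 813 → valid
(192,361,523): 192+361 > 523 → valid
(114,211,312): 114+211 > 312 → valid
(54,193,245): 54+193 > 245 → valid
(147,411,506): 147+411 > 506 → valid
(150,385,477): 150+385 > 477 → valid
(109,326,476): 109+326 ≤ 476 → not valid
7 of the 8 triples form a triangle.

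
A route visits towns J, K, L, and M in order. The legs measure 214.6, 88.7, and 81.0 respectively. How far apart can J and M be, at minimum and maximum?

44.9 ≤ JM ≤ 384.3

The maximum is all hops collinear in one direction: 214.6 + 88.7 + 81.0 = 384.3.
The longest hop is 214.6; the others sum to 169.7. Folding the others back against it leaves at least 214.6 − 169.7 = 44.9.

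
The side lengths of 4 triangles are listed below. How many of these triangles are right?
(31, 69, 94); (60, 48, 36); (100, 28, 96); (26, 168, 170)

3

(31,69,94): 31²+69² = 5722 < 8836 = 94² → obtuse
(60,48,36): 36²+48² = 3600 = 60² → right
(100,28,96): 28²+96² = 10000 = 100² → right
(26,168,170): 26²+168² = 28900 = 170² → right
3 of the 4 are right.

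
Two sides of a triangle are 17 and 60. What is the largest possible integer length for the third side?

76

The third side must be strictly less than 17 + 60 = 77.
The largest integer below 77 is 76.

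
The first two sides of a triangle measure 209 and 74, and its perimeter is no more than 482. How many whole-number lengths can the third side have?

64

Triangle inequality: 135 < x < 283. Perimeter ≤ 482 gives x ≤ 482 − 209 − 74 = 199.
So 135 < x ≤ 199; integers 136 through 199: 64 values.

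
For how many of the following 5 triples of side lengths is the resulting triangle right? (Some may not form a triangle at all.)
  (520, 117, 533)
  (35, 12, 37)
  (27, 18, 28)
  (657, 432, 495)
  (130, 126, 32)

4

(520,117,533): 117²+520² = 284089 = 533² → right
(35,12,37): 12²+35² = 1369 = 37² → right
(27,18,28): 18²+27² = 1053 > 784 = 28² → acute
(657,432,495): 432²+495² = 431649 = 657² → right
(130,126,32): 32²+126² = 16900 = 130² → right
4 of the 5 are right.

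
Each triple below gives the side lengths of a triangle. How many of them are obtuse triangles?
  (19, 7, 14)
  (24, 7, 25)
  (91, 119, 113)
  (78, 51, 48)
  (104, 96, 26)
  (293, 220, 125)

4

(19,7,14): 7²+14² = 245 < 361 = 19² → obtuse
(24,7,25): 7²+24² = 625 = 25² → right
(91,119,113): 91²+113² = 21050 > 14161 = 119² → acute
(78,51,48): 48²+51² = 4905 < 6084 = 78² → obtuse
(104,96,26): 26²+96² = 9892 < 10816 = 104² → obtuse
(293,220,125): 125²+220² = 64025 < 85849 = 293² → obtuse
4 of the 6 are obtuse.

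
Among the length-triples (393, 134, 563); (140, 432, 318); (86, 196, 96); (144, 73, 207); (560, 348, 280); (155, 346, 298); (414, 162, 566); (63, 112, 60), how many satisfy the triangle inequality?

(134,393,563): 134+393 ≤ 563 → not valid
(140,318,432): 140+318 > 432 → valid
(86,96,196): 86+96 ≤ 196 → not valid
(73,144,207): 73+144 > 207 → valid
(280,348,560): 280+348 > 560 → valid
(155,298,346): 155+298 > 346 → valid
(162,414,566): 162+414 > 566 → valid
(60,63,112): 60+63 > 112 → valid
6 of the 8 triples form a triangle.

6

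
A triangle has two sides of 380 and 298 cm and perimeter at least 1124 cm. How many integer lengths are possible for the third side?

232

Triangle inequality: 82 < x < 678. Perimeter ≥ 1124 gives x ≥ 1124 − 380 − 298 = 446.
So 446 ≤ x < 678; integers 446 through 677: 232 values.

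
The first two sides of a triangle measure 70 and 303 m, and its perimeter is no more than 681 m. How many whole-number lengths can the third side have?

75

Triangle inequality: 233 < x < 373. Perimeter ≤ 681 gives x ≤ 681 − 70 − 303 = 308.
So 233 < x ≤ 308; integers 234 through 308: 75 values.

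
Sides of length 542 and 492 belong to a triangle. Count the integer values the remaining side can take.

983

The third side lies in the open interval (50, 1034).
Integers from 51 to 1033 inclusive: 1033 − 51 + 1 = 983.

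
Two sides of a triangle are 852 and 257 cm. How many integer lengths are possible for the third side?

The third side lies in the open interval (595, 1109).
Integers from 596 to 1108 inclusive: 1108 − 596 + 1 = 513.

513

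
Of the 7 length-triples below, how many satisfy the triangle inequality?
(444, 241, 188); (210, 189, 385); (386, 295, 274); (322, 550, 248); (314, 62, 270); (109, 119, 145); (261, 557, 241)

5

(188,241,444): 188+241 ≤ 444 → not valid
(189,210,385): 189+210 > 385 → valid
(274,295,386): 274+295 > 386 → valid
(248,322,550): 248+322 > 550 → valid
(62,270,314): 62+270 > 314 → valid
(109,119,145): 109+119 > 145 → valid
(241,261,557): 241+261 ≤ 557 → not valid
5 of the 7 triples form a triangle.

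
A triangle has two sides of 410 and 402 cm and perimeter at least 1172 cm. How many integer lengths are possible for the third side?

Triangle inequality: 8 < x < 812. Perimeter ≥ 1172 gives x ≥ 1172 − 410 − 402 = 360.
So 360 ≤ x < 812; integers 360 through 811: 452 values.

452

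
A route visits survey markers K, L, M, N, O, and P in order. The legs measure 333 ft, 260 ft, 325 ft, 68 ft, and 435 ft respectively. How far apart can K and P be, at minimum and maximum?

The maximum is all hops collinear in one direction: 333 + 260 + 325 + 68 + 435 = 1421.
The longest hop is 435; the others sum to 986. Since 435 ≤ 986, the path can fold back on itself completely, so the minimum distance is 0.

0 ≤ KP ≤ 1421 ft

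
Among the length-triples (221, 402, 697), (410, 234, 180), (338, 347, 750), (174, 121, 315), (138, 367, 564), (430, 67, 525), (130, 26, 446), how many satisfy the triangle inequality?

1

(221,402,697): 221+402 ≤ 697 → not valid
(180,234,410): 180+234 > 410 → valid
(338,347,750): 338+347 ≤ 750 → not valid
(121,174,315): 121+174 ≤ 315 → not valid
(138,367,564): 138+367 ≤ 564 → not valid
(67,430,525): 67+430 ≤ 525 → not valid
(26,130,446): 26+130 ≤ 446 → not valid
1 of the 7 triples forms a triangle.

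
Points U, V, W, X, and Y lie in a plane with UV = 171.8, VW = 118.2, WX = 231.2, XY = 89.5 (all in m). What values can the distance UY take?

The maximum is all hops collinear in one direction: 171.8 + 118.2 + 231.2 + 89.5 = 610.7.
The longest hop is 231.2; the others sum to 379.5. Since 231.2 ≤ 379.5, the path can fold back on itself completely, so the minimum distance is 0.

0 ≤ UY ≤ 610.7 m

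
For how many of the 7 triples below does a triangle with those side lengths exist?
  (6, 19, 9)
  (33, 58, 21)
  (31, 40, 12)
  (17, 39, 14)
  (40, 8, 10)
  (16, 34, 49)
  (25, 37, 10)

2

(6,9,19): 6+9 ≤ 19 → not valid
(21,33,58): 21+33 ≤ 58 → not valid
(12,31,40): 12+31 > 40 → valid
(14,17,39): 14+17 ≤ 39 → not valid
(8,10,40): 8+10 ≤ 40 → not valid
(16,34,49): 16+34 > 49 → valid
(10,25,37): 10+25 ≤ 37 → not valid
2 of the 7 triples form a triangle.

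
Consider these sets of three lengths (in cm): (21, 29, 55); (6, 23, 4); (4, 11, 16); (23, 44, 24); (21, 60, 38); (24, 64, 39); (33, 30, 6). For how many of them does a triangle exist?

(21,29,55): 21+29 ≤ 55 → not valid
(4,6,23): 4+6 ≤ 23 → not valid
(4,11,16): 4+11 ≤ 16 → not valid
(23,24,44): 23+24 > 44 → valid
(21,38,60): 21+38 ≤ 60 → not valid
(24,39,64): 24+39 ≤ 64 → not valid
(6,30,33): 6+30 > 33 → valid
2 of the 7 triples form a triangle.

2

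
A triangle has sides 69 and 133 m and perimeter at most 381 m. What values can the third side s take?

Triangle inequality alone gives 64 < s < 202.
The perimeter condition gives s ≤ 381 − 69 − 133 = 179.
Intersecting the two: 64 < s ≤ 179.

64 < s ≤ 179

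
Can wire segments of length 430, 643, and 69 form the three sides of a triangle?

The longest side is 643, but the other two sum to only 499.
499 < 643, so the triangle inequality fails.

No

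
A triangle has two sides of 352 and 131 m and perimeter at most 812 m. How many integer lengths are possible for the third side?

Triangle inequality: 221 < x < 483. Perimeter ≤ 812 gives x ≤ 812 − 352 − 131 = 329.
So 221 < x ≤ 329; integers 222 through 329: 108 values.

108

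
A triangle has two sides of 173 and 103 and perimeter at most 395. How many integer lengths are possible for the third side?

49

Triangle inequality: 70 < x < 276. Perimeter ≤ 395 gives x ≤ 395 − 173 − 103 = 119.
So 70 < x ≤ 119; integers 71 through 119: 49 values.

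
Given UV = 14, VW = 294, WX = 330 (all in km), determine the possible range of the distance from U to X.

The maximum is all hops collinear in one direction: 14 + 294 + 330 = 638.
The longest hop is 330; the others sum to 308. Folding the others back against it leaves at least 330 − 308 = 22.

22 ≤ UX ≤ 638 km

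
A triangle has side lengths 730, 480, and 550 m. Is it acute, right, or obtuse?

right

Compare the square of the longest side to the sum of squares of the other two: 480² + 550² = 532900 = 730².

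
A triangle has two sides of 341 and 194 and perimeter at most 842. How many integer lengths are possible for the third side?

160

Triangle inequality: 147 < x < 535. Perimeter ≤ 842 gives x ≤ 842 − 341 − 194 = 307.
So 147 < x ≤ 307; integers 148 through 307: 160 values.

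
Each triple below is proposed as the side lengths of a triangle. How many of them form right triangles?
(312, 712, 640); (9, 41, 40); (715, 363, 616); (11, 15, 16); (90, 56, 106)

(312,712,640): 312²+640² = 506944 = 712² → right
(9,41,40): 9²+40² = 1681 = 41² → right
(715,363,616): 363²+616² = 511225 = 715² → right
(11,15,16): 11²+15² = 346 > 256 = 16² → acute
(90,56,106): 56²+90² = 11236 = 106² → right
4 of the 5 are right.

4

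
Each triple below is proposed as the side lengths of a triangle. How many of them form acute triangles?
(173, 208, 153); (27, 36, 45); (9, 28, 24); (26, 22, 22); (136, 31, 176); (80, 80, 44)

(173,208,153): 153²+173² = 53338 > 43264 = 208² → acute
(27,36,45): 27²+36² = 2025 = 45² → right
(9,28,24): 9²+24² = 657 < 784 = 28² → obtuse
(26,22,22): 22²+22² = 968 > 676 = 26² → acute
(136,31,176): 31+136 ≤ 176, not a triangle
(80,80,44): 44²+80² = 8336 > 6400 = 80² → acute
3 of the 6 are acute.

3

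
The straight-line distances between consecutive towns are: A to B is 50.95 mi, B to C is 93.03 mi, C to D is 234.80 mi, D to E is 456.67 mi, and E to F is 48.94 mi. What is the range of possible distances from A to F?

The maximum is all hops collinear in one direction: 50.95 + 93.03 + 234.80 + 456.67 + 48.94 = 884.39.
The longest hop is 456.67; the others sum to 427.72. Folding the others back against it leaves at least 456.67 − 427.72 = 28.95.

28.95 ≤ AF ≤ 884.39 mi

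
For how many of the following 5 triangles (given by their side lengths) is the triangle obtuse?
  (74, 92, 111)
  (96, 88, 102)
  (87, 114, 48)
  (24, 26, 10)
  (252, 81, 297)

2

(74,92,111): 74²+92² = 13940 > 12321 = 111² → acute
(96,88,102): 88²+96² = 16960 > 10404 = 102² → acute
(87,114,48): 48²+87² = 9873 < 12996 = 114² → obtuse
(24,26,10): 10²+24² = 676 = 26² → right
(252,81,297): 81²+252² = 70065 < 88209 = 297² → obtuse
2 of the 5 are obtuse.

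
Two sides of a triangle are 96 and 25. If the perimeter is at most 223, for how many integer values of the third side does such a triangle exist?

31

Triangle inequality: 71 < x < 121. Perimeter ≤ 223 gives x ≤ 223 − 96 − 25 = 102.
So 71 < x ≤ 102; integers 72 through 102: 31 values.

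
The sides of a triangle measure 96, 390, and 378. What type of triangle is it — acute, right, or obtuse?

right

Compare the square of the longest side to the sum of squares of the other two: 96² + 378² = 152100 = 390².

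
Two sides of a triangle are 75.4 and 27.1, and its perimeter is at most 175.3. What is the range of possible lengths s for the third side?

48.3 < s ≤ 72.8

Triangle inequality alone gives 48.3 < s < 102.5.
The perimeter condition gives s ≤ 175.3 − 75.4 − 27.1 = 72.8.
Intersecting the two: 48.3 < s ≤ 72.8.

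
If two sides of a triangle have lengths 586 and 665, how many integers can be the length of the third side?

The third side lies in the open interval (79, 1251).
Integers from 80 to 1250 inclusive: 1250 − 80 + 1 = 1171.

1171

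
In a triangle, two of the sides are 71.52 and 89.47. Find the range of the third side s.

By the triangle inequality, s must be less than 71.52 + 89.47 = 160.99 and greater than |71.52 − 89.47| = 17.95.

17.95 < s < 160.99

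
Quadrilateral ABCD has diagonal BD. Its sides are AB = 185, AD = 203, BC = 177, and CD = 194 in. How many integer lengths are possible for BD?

352

From triangle ABD: 18 < BD < 388.
From triangle CBD: 17 < BD < 371.
Intersection: 18 < BD < 371, so integers 19 through 370: 352 values.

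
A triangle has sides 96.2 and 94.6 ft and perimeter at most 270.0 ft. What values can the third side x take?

1.6 < x ≤ 79.2

Triangle inequality alone gives 1.6 < x < 190.8.
The perimeter condition gives x ≤ 270.0 − 96.2 − 94.6 = 79.2.
Intersecting the two: 1.6 < x ≤ 79.2.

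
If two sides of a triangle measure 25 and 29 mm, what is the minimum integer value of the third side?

The third side must be strictly greater than |25 − 29| = 4.
The smallest integer above 4 is 5.

5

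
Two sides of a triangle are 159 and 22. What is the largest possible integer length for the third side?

180

The third side must be strictly less than 159 + 22 = 181.
The largest integer below 181 is 180.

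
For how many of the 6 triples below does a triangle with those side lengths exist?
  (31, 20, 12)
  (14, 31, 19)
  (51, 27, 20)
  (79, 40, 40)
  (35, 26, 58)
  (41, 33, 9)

(12,20,31): 12+20 > 31 → valid
(14,19,31): 14+19 > 31 → valid
(20,27,51): 20+27 ≤ 51 → not valid
(40,40,79): 40+40 > 79 → valid
(26,35,58): 26+35 > 58 → valid
(9,33,41): 9+33 > 41 → valid
5 of the 6 triples form a triangle.

5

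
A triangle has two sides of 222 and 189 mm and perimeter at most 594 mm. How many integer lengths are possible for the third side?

150

Triangle inequality: 33 < x < 411. Perimeter ≤ 594 gives x ≤ 594 − 222 − 189 = 183.
So 33 < x ≤ 183; integers 34 through 183: 150 values.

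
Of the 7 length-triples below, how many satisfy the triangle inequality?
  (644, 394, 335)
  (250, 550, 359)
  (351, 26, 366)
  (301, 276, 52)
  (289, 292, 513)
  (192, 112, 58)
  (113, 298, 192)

6

(335,394,644): 335+394 > 644 → valid
(250,359,550): 250+359 > 550 → valid
(26,351,366): 26+351 > 366 → valid
(52,276,301): 52+276 > 301 → valid
(289,292,513): 289+292 > 513 → valid
(58,112,192): 58+112 ≤ 192 → not valid
(113,192,298): 113+192 > 298 → valid
6 of the 7 triples form a triangle.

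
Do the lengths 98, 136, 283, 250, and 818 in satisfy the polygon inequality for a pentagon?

For a pentagon, each side must be shorter than the sum of the others.
Here the longest side is 818, but the remaining 4 sides sum to only 767.

No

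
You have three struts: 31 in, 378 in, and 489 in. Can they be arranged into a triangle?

The longest side is 489, but the other two sum to only 409.
409 < 489, so the triangle inequality fails.

No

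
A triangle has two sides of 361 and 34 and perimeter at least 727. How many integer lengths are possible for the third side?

Triangle inequality: 327 < x < 395. Perimeter ≥ 727 gives x ≥ 727 − 361 − 34 = 332.
So 332 ≤ x < 395; integers 332 through 394: 63 values.

63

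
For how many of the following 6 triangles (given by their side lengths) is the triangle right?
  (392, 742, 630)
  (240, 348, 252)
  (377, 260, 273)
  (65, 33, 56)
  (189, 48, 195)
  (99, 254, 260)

(392,742,630): 392²+630² = 550564 = 742² → right
(240,348,252): 240²+252² = 121104 = 348² → right
(377,260,273): 260²+273² = 142129 = 377² → right
(65,33,56): 33²+56² = 4225 = 65² → right
(189,48,195): 48²+189² = 38025 = 195² → right
(99,254,260): 99²+254² = 74317 > 67600 = 260² → acute
5 of the 6 are right.

5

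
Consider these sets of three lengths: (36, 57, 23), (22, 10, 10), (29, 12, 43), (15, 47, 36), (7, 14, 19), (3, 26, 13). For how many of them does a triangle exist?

3

(23,36,57): 23+36 > 57 → valid
(10,10,22): 10+10 ≤ 22 → not valid
(12,29,43): 12+29 ≤ 43 → not valid
(15,36,47): 15+36 > 47 → valid
(7,14,19): 7+14 > 19 → valid
(3,13,26): 3+13 ≤ 26 → not valid
3 of the 6 triples form a triangle.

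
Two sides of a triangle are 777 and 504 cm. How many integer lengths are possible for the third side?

1007

The third side lies in the open interval (273, 1281).
Integers from 274 to 1280 inclusive: 1280 − 274 + 1 = 1007.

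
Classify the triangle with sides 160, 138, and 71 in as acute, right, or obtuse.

Compare the square of the longest side to the sum of squares of the other two: 71² + 138² = 24085 < 25600 = 160².

obtuse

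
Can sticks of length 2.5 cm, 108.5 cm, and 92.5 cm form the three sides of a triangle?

The longest side is 108.5, but the other two sum to only 95.0.
95.0 < 108.5, so the triangle inequality fails.

No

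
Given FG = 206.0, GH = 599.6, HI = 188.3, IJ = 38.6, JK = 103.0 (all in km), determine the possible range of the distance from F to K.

The maximum is all hops collinear in one direction: 206.0 + 599.6 + 188.3 + 38.6 + 103.0 = 1135.5.
The longest hop is 599.6; the others sum to 535.9. Folding the others back against it leaves at least 599.6 − 535.9 = 63.7.

63.7 ≤ FK ≤ 1135.5 km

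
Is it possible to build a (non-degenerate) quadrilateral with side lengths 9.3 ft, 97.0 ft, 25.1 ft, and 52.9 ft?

No

For a quadrilateral, each side must be shorter than the sum of the others.
Here the longest side is 97.0, but the remaining 3 sides sum to only 87.3.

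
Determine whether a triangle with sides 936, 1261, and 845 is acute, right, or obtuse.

right

Compare the square of the longest side to the sum of squares of the other two: 845² + 936² = 1590121 = 1261².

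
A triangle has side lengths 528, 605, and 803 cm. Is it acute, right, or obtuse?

right

Compare the square of the longest side to the sum of squares of the other two: 528² + 605² = 644809 = 803².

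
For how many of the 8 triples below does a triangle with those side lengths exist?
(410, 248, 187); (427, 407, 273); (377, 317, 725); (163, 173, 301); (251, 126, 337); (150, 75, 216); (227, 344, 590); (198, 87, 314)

(187,248,410): 187+248 > 410 → valid
(273,407,427): 273+407 > 427 → valid
(317,377,725): 317+377 ≤ 725 → not valid
(163,173,301): 163+173 > 301 → valid
(126,251,337): 126+251 > 337 → valid
(75,150,216): 75+150 > 216 → valid
(227,344,590): 227+344 ≤ 590 → not valid
(87,198,314): 87+198 ≤ 314 → not valid
5 of the 8 triples form a triangle.

5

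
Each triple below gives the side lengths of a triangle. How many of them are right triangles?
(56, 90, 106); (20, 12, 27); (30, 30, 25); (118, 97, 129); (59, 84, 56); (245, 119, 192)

(56,90,106): 56²+90² = 11236 = 106² → right
(20,12,27): 12²+20² = 544 < 729 = 27² → obtuse
(30,30,25): 25²+30² = 1525 > 900 = 30² → acute
(118,97,129): 97²+118² = 23333 > 16641 = 129² → acute
(59,84,56): 56²+59² = 6617 < 7056 = 84² → obtuse
(245,119,192): 119²+192² = 51025 < 60025 = 245² → obtuse
1 of the 6 is right.

1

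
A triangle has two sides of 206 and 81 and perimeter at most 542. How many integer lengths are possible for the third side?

130

Triangle inequality: 125 < x < 287. Perimeter ≤ 542 gives x ≤ 542 − 206 − 81 = 255.
So 125 < x ≤ 255; integers 126 through 255: 130 values.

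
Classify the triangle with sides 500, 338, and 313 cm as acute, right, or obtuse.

obtuse

Compare the square of the longest side to the sum of squares of the other two: 313² + 338² = 212213 < 250000 = 500².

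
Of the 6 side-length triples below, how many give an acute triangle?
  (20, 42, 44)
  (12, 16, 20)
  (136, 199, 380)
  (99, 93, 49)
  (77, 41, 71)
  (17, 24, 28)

4

(20,42,44): 20²+42² = 2164 > 1936 = 44² → acute
(12,16,20): 12²+16² = 400 = 20² → right
(136,199,380): 136+199 ≤ 380, not a triangle
(99,93,49): 49²+93² = 11050 > 9801 = 99² → acute
(77,41,71): 41²+71² = 6722 > 5929 = 77² → acute
(17,24,28): 17²+24² = 865 > 784 = 28² → acute
4 of the 6 are acute.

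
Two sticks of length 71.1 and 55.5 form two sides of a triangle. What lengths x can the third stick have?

By the triangle inequality, x must be less than 71.1 + 55.5 = 126.6 and greater than |71.1 − 55.5| = 15.6.

15.6 < x < 126.6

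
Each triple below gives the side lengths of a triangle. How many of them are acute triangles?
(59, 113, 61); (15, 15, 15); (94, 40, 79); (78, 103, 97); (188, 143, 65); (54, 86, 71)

(59,113,61): 59²+61² = 7202 < 12769 = 113² → obtuse
(15,15,15): 15²+15² = 450 > 225 = 15² → acute
(94,40,79): 40²+79² = 7841 < 8836 = 94² → obtuse
(78,103,97): 78²+97² = 15493 > 10609 = 103² → acute
(188,143,65): 65²+143² = 24674 < 35344 = 188² → obtuse
(54,86,71): 54²+71² = 7957 > 7396 = 86² → acute
3 of the 6 are acute.

3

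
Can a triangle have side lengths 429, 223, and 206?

No

The two shorter sides sum to 429, exactly equal to the longest side 429.
That gives only a degenerate (flat) triangle — the inequality must be strict.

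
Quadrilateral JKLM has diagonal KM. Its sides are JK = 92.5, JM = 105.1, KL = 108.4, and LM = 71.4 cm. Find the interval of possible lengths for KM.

From triangle JKM: |92.5 − 105.1| < KM < 92.5 + 105.1, i.e. 12.6 < KM < 197.6.
From triangle LKM: 37.0 < KM < 179.8.
Both must hold, so KM lies in the intersection.

37.0 < KM < 179.8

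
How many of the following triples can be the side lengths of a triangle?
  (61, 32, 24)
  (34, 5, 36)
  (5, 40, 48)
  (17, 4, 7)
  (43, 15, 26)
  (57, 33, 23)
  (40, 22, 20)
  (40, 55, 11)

2

(24,32,61): 24+32 ≤ 61 → not valid
(5,34,36): 5+34 > 36 → valid
(5,40,48): 5+40 ≤ 48 → not valid
(4,7,17): 4+7 ≤ 17 → not valid
(15,26,43): 15+26 ≤ 43 → not valid
(23,33,57): 23+33 ≤ 57 → not valid
(20,22,40): 20+22 > 40 → valid
(11,40,55): 11+40 ≤ 55 → not valid
2 of the 8 triples form a triangle.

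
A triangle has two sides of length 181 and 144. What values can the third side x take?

37 < x < 325

By the triangle inequality, x must be less than 181 + 144 = 325 and greater than |181 − 144| = 37.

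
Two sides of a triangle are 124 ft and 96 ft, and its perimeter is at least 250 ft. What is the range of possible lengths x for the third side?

30 ≤ x < 220

Triangle inequality alone gives 28 < x < 220.
The perimeter condition gives x ≥ 250 − 124 − 96 = 30.
Intersecting the two: 30 ≤ x < 220.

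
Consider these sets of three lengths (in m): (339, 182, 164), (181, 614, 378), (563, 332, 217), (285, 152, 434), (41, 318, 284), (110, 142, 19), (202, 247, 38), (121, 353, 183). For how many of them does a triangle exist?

(164,182,339): 164+182 > 339 → valid
(181,378,614): 181+378 ≤ 614 → not valid
(217,332,563): 217+332 ≤ 563 → not valid
(152,285,434): 152+285 > 434 → valid
(41,284,318): 41+284 > 318 → valid
(19,110,142): 19+110 ≤ 142 → not valid
(38,202,247): 38+202 ≤ 247 → not valid
(121,183,353): 121+183 ≤ 353 → not valid
3 of the 8 triples form a triangle.

3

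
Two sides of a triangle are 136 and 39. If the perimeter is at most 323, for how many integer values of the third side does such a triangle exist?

51

Triangle inequality: 97 < x < 175. Perimeter ≤ 323 gives x ≤ 323 − 136 − 39 = 148.
So 97 < x ≤ 148; integers 98 through 148: 51 values.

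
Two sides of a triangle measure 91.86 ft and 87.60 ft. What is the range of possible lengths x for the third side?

By the triangle inequality, x must be less than 91.86 + 87.60 = 179.46 and greater than |91.86 − 87.60| = 4.26.

4.26 < x < 179.46 (ft)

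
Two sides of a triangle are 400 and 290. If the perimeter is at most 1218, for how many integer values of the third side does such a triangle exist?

418

Triangle inequality: 110 < x < 690. Perimeter ≤ 1218 gives x ≤ 1218 − 400 − 290 = 528.
So 110 < x ≤ 528; integers 111 through 528: 418 values.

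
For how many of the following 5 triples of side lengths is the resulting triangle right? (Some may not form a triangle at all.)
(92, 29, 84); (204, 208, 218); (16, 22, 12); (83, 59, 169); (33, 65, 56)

1

(92,29,84): 29²+84² = 7897 < 8464 = 92² → obtuse
(204,208,218): 204²+208² = 84880 > 47524 = 218² → acute
(16,22,12): 12²+16² = 400 < 484 = 22² → obtuse
(83,59,169): 59+83 ≤ 169, not a triangle
(33,65,56): 33²+56² = 4225 = 65² → right
1 of the 5 is right.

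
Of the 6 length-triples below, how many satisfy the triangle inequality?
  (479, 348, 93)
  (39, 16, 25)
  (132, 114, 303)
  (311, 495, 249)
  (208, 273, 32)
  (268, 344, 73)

(93,348,479): 93+348 ≤ 479 → not valid
(16,25,39): 16+25 > 39 → valid
(114,132,303): 114+132 ≤ 303 → not valid
(249,311,495): 249+311 > 495 → valid
(32,208,273): 32+208 ≤ 273 → not valid
(73,268,344): 73+268 ≤ 344 → not valid
2 of the 6 triples form a triangle.

2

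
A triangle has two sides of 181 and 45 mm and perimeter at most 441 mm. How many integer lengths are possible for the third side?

Triangle inequality: 136 < x < 226. Perimeter ≤ 441 gives x ≤ 441 − 181 − 45 = 215.
So 136 < x ≤ 215; integers 137 through 215: 79 values.

79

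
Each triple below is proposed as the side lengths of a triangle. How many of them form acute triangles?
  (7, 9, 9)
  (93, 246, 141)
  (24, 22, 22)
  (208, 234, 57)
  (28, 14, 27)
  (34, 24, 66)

3

(7,9,9): 7²+9² = 130 > 81 = 9² → acute
(93,246,141): 93+141 ≤ 246, not a triangle
(24,22,22): 22²+22² = 968 > 576 = 24² → acute
(208,234,57): 57²+208² = 46513 < 54756 = 234² → obtuse
(28,14,27): 14²+27² = 925 > 784 = 28² → acute
(34,24,66): 24+34 ≤ 66, not a triangle
3 of the 6 are acute.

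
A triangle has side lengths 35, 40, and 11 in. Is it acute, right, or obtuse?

Compare the square of the longest side to the sum of squares of the other two: 11² + 35² = 1346 < 1600 = 40².

obtuse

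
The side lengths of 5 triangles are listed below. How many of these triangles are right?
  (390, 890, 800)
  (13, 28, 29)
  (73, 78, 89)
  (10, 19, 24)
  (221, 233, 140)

1

(390,890,800): 390²+800² = 792100 = 890² → right
(13,28,29): 13²+28² = 953 > 841 = 29² → acute
(73,78,89): 73²+78² = 11413 > 7921 = 89² → acute
(10,19,24): 10²+19² = 461 < 576 = 24² → obtuse
(221,233,140): 140²+221² = 68441 > 54289 = 233² → acute
1 of the 5 is right.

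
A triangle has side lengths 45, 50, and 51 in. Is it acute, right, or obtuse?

acute

Compare the square of the longest side to the sum of squares of the other two: 45² + 50² = 4525 > 2601 = 51².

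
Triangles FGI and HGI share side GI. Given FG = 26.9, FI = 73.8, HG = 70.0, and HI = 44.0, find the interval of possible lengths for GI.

From triangle FGI: |26.9 − 73.8| < GI < 26.9 + 73.8, i.e. 46.9 < GI < 100.7.
From triangle HGI: 26.0 < GI < 114.0.
Both must hold, so GI lies in the intersection.

46.9 < GI < 100.7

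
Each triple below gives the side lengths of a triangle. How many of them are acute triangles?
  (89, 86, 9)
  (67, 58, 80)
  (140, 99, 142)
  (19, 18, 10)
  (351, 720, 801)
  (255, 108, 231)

3

(89,86,9): 9²+86² = 7477 < 7921 = 89² → obtuse
(67,58,80): 58²+67² = 7853 > 6400 = 80² → acute
(140,99,142): 99²+140² = 29401 > 20164 = 142² → acute
(19,18,10): 10²+18² = 424 > 361 = 19² → acute
(351,720,801): 351²+720² = 641601 = 801² → right
(255,108,231): 108²+231² = 65025 = 255² → right
3 of the 6 are acute.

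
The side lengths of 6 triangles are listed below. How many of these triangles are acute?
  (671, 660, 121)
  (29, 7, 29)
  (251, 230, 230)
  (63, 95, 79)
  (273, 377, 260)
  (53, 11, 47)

(671,660,121): 121²+660² = 450241 = 671² → right
(29,7,29): 7²+29² = 890 > 841 = 29² → acute
(251,230,230): 230²+230² = 105800 > 63001 = 251² → acute
(63,95,79): 63²+79² = 10210 > 9025 = 95² → acute
(273,377,260): 260²+273² = 142129 = 377² → right
(53,11,47): 11²+47² = 2330 < 2809 = 53² → obtuse
3 of the 6 are acute.

3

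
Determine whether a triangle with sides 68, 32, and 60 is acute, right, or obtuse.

right

Compare the square of the longest side to the sum of squares of the other two: 32² + 60² = 4624 = 68².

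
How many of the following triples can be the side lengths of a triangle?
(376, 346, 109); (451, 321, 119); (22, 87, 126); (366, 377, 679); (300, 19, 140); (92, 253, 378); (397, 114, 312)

(109,346,376): 109+346 > 376 → valid
(119,321,451): 119+321 ≤ 451 → not valid
(22,87,126): 22+87 ≤ 126 → not valid
(366,377,679): 366+377 > 679 → valid
(19,140,300): 19+140 ≤ 300 → not valid
(92,253,378): 92+253 ≤ 378 → not valid
(114,312,397): 114+312 > 397 → valid
3 of the 7 triples form a triangle.

3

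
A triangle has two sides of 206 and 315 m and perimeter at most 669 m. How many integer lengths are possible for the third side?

39

Triangle inequality: 109 < x < 521. Perimeter ≤ 669 gives x ≤ 669 − 206 − 315 = 148.
So 109 < x ≤ 148; integers 110 through 148: 39 values.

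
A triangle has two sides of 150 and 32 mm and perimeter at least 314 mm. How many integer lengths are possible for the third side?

Triangle inequality: 118 < x < 182. Perimeter ≥ 314 gives x ≥ 314 − 150 − 32 = 132.
So 132 ≤ x < 182; integers 132 through 181: 50 values.

50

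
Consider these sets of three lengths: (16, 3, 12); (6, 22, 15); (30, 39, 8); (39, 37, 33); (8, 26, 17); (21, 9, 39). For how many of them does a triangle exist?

1

(3,12,16): 3+12 ≤ 16 → not valid
(6,15,22): 6+15 ≤ 22 → not valid
(8,30,39): 8+30 ≤ 39 → not valid
(33,37,39): 33+37 > 39 → valid
(8,17,26): 8+17 ≤ 26 → not valid
(9,21,39): 9+21 ≤ 39 → not valid
1 of the 6 triples forms a triangle.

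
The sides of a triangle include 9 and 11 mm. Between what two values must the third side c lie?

2 < c < 20 (mm)

By the triangle inequality, c must be less than 9 + 11 = 20 and greater than |9 − 11| = 2.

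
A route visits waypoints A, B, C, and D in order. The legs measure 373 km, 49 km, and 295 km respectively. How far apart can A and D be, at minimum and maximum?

29 ≤ AD ≤ 717 km

The maximum is all hops collinear in one direction: 373 + 49 + 295 = 717.
The longest hop is 373; the others sum to 344. Folding the others back against it leaves at least 373 − 344 = 29.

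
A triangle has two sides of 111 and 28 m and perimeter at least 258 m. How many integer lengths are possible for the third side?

20

Triangle inequality: 83 < x < 139. Perimeter ≥ 258 gives x ≥ 258 − 111 − 28 = 119.
So 119 ≤ x < 139; integers 119 through 138: 20 values.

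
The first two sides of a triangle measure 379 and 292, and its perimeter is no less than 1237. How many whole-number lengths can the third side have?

Triangle inequality: 87 < x < 671. Perimeter ≥ 1237 gives x ≥ 1237 − 379 − 292 = 566.
So 566 ≤ x < 671; integers 566 through 670: 105 values.

105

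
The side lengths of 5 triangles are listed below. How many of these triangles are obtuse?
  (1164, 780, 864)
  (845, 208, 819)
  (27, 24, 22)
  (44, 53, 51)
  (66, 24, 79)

1

(1164,780,864): 780²+864² = 1354896 = 1164² → right
(845,208,819): 208²+819² = 714025 = 845² → right
(27,24,22): 22²+24² = 1060 > 729 = 27² → acute
(44,53,51): 44²+51² = 4537 > 2809 = 53² → acute
(66,24,79): 24²+66² = 4932 < 6241 = 79² → obtuse
1 of the 5 is obtuse.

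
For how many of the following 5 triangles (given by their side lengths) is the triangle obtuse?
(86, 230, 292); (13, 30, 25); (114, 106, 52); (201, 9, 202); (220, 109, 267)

4

(86,230,292): 86²+230² = 60296 < 85264 = 292² → obtuse
(13,30,25): 13²+25² = 794 < 900 = 30² → obtuse
(114,106,52): 52²+106² = 13940 > 12996 = 114² → acute
(201,9,202): 9²+201² = 40482 < 40804 = 202² → obtuse
(220,109,267): 109²+220² = 60281 < 71289 = 267² → obtuse
4 of the 5 are obtuse.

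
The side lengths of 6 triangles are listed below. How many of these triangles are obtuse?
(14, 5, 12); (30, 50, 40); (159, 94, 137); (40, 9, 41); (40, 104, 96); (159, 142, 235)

2

(14,5,12): 5²+12² = 169 < 196 = 14² → obtuse
(30,50,40): 30²+40² = 2500 = 50² → right
(159,94,137): 94²+137² = 27605 > 25281 = 159² → acute
(40,9,41): 9²+40² = 1681 = 41² → right
(40,104,96): 40²+96² = 10816 = 104² → right
(159,142,235): 142²+159² = 45445 < 55225 = 235² → obtuse
2 of the 6 are obtuse.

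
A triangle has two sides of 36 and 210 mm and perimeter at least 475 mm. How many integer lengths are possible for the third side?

17

Triangle inequality: 174 < x < 246. Perimeter ≥ 475 gives x ≥ 475 − 36 − 210 = 229.
So 229 ≤ x < 246; integers 229 through 245: 17 values.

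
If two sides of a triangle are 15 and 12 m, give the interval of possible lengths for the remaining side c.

By the triangle inequality, c must be less than 15 + 12 = 27 and greater than |15 − 12| = 3.

3 < c < 27 (m)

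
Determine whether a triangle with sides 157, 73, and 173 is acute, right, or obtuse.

Compare the square of the longest side to the sum of squares of the other two: 73² + 157² = 29978 > 29929 = 173².

acute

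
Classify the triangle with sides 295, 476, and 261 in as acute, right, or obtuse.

obtuse

Compare the square of the longest side to the sum of squares of the other two: 261² + 295² = 155146 < 226576 = 476².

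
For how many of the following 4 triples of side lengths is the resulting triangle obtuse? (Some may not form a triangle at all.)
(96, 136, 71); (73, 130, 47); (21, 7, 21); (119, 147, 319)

(96,136,71): 71²+96² = 14257 < 18496 = 136² → obtuse
(73,130,47): 47+73 ≤ 130, not a triangle
(21,7,21): 7²+21² = 490 > 441 = 21² → acute
(119,147,319): 119+147 ≤ 319, not a triangle
1 of the 4 is obtuse.

1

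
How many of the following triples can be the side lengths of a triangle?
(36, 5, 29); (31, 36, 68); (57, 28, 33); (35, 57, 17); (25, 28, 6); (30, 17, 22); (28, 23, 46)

4

(5,29,36): 5+29 ≤ 36 → not valid
(31,36,68): 31+36 ≤ 68 → not valid
(28,33,57): 28+33 > 57 → valid
(17,35,57): 17+35 ≤ 57 → not valid
(6,25,28): 6+25 > 28 → valid
(17,22,30): 17+22 > 30 → valid
(23,28,46): 23+28 > 46 → valid
4 of the 7 triples form a triangle.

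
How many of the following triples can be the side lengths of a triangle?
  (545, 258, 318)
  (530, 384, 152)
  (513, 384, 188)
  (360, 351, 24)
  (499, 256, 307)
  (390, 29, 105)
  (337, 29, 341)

6

(258,318,545): 258+318 > 545 → valid
(152,384,530): 152+384 > 530 → valid
(188,384,513): 188+384 > 513 → valid
(24,351,360): 24+351 > 360 → valid
(256,307,499): 256+307 > 499 → valid
(29,105,390): 29+105 ≤ 390 → not valid
(29,337,341): 29+337 > 341 → valid
6 of the 7 triples form a triangle.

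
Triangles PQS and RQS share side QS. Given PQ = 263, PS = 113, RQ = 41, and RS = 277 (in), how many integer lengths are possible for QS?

From triangle PQS: 150 < QS < 376.
From triangle RQS: 236 < QS < 318.
Intersection: 236 < QS < 318, so integers 237 through 317: 81 values.

81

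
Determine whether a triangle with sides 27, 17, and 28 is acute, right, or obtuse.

Compare the square of the longest side to the sum of squares of the other two: 17² + 27² = 1018 > 784 = 28².

acute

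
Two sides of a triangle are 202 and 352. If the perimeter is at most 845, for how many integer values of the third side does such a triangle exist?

Triangle inequality: 150 < x < 554. Perimeter ≤ 845 gives x ≤ 845 − 202 − 352 = 291.
So 150 < x ≤ 291; integers 151 through 291: 141 values.

141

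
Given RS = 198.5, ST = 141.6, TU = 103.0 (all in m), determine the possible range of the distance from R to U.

0 ≤ RU ≤ 443.1 m

The maximum is all hops collinear in one direction: 198.5 + 141.6 + 103.0 = 443.1.
The longest hop is 198.5; the others sum to 244.6. Since 198.5 ≤ 244.6, the path can fold back on itself completely, so the minimum distance is 0.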